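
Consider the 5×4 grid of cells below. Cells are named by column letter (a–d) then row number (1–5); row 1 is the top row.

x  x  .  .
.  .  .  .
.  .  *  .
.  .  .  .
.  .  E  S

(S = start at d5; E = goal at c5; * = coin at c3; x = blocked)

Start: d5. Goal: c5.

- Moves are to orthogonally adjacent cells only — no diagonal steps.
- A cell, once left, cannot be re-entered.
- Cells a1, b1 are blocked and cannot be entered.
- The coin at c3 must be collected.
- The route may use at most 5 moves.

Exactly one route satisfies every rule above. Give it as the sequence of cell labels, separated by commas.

Any route must reach c3 and still end at c5 within 5 moves, so the order of the required stops is forced.
Route from d5: 2× up (reaching d3), left to c3, 2× down (reaching c5) — 5 moves in all.
Check: all required cells visited; 5 ≤ 5 moves.

d5, d4, d3, c3, c4, c5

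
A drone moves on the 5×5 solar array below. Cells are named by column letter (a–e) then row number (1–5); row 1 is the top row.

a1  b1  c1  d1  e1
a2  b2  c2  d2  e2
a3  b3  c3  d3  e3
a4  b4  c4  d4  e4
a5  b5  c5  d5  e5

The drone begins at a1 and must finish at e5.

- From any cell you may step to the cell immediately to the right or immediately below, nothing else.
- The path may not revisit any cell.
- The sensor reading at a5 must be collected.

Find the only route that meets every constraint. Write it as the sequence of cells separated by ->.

a1 -> a2 -> a3 -> a4 -> a5 -> b5 -> c5 -> d5 -> e5

Moves only go right or down, so the column and row indices never decrease.
Route from a1: 4× down (reaching a5), 4× right (reaching e5) — 8 moves in all.
Check: all required cells visited.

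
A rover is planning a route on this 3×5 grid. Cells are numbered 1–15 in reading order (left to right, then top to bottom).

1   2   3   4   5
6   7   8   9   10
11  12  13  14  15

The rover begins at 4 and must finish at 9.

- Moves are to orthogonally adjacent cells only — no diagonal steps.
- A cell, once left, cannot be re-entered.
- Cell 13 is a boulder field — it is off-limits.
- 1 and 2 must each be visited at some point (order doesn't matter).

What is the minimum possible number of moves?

Any route passes through 1 and 2 in some order between 4 and 9. Summing Manhattan distances along each leg and taking the cheapest ordering (4 → 2 → 1 → 9) gives a lower bound of 2 + 1 + 4 = 7 moves.
A route of 7 moves achieves this: 4 → 3 → 2 → 1 → 6 → 7 → 8 → 9.
Since 7 matches the lower bound, it is optimal.

7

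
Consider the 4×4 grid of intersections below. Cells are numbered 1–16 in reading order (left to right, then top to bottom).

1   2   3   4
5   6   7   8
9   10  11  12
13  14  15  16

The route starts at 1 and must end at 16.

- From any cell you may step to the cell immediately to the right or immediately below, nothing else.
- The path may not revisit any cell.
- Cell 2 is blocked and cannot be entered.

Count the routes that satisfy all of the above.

A right/down-only route from 1 to 16 makes exactly 3 down-moves and 3 right-moves in some order.
With no other constraints that would be C(6,3) = 20 routes.
Subtract routes through each blocked cell (inclusion–exclusion for overlaps): − through 2: 10 → 10.
That gives 10 routes.

10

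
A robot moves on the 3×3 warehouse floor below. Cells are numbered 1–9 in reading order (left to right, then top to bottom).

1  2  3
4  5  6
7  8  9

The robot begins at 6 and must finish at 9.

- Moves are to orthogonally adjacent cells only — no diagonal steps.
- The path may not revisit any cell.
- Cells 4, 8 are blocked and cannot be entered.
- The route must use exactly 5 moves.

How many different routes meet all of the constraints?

0

Need simple routes of exactly 5 moves from 6 to 9 (Manhattan distance 1, so 2 moves are spent on a detour and 2 undoing it).
No route satisfies every constraint, so the count is 0.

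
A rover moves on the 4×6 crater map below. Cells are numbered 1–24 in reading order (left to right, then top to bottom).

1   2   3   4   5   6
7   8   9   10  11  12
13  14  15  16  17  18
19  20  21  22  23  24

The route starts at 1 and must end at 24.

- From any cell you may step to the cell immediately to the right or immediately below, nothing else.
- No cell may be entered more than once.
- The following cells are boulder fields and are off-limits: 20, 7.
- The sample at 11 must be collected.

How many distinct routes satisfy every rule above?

A right/down-only route from 1 to 24 makes exactly 3 down-moves and 5 right-moves in some order.
With no other constraints that would be C(8,3) = 56 routes.
Split at 11 and multiply the segment counts (each segment already excludes blocked cells): 1→11: 4; 11→24: 3; product = 12.
That gives 12 routes.

12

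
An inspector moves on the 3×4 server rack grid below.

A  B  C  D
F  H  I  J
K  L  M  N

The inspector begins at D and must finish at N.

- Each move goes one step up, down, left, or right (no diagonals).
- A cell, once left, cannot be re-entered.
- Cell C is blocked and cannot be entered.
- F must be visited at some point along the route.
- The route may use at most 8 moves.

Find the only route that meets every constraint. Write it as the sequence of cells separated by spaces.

Any route must reach F and still end at N within 8 moves, so the order of the required stops is forced.
Route from D: down 1 to J, left 3 to F, down 1 to K, right 3 to N — 8 moves in all.
Check: all required cells visited; 8 ≤ 8 moves.

D J I H F K L M N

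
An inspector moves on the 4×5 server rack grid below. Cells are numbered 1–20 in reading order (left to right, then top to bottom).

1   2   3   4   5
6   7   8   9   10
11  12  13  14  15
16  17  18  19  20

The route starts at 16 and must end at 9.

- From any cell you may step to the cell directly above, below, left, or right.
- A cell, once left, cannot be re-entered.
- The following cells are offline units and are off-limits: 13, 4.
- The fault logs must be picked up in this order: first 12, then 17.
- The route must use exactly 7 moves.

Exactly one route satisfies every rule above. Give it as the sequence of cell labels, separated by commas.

16, 11, 12, 17, 18, 19, 14, 9

The waypoints must appear in the order 12, 17, with no cell reused.
Route from 16: up to 11, right to 12, down to 17, 2× right (reaching 19), 2× up (reaching 9) — 7 moves in all.
Check: order respected (12 at step 2, 17 at step 3); 7 moves as required.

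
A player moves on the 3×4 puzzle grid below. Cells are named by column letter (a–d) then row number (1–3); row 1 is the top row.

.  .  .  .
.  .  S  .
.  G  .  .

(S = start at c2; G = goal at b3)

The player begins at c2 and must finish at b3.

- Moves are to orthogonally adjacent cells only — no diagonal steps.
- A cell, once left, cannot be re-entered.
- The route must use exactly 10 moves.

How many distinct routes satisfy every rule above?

Need simple routes of exactly 10 moves from c2 to b3 (Manhattan distance 2, so 4 moves are spent on a detour and 4 undoing it).
Enumerating: c2 c3 d3 d2 d1 c1 b1 b2 a2 a3 b3 | c2 c3 d3 d2 d1 c1 b1 a1 a2 a3 b3 | c2 c3 d3 d2 d1 c1 b1 a1 a2 b2 b3 | c2 b2 a2 a1 b1 c1 d1 d2 d3 c3 b3.
That gives 4 routes.

4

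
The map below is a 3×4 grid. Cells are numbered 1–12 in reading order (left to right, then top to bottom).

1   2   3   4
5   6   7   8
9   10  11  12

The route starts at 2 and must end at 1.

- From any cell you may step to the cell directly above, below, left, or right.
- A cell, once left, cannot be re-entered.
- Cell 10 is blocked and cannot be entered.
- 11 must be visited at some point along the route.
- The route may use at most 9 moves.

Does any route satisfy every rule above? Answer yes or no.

yes

One route that works: 2 → 3 → 4 → 8 → 12 → 11 → 7 → 6 → 5 → 1.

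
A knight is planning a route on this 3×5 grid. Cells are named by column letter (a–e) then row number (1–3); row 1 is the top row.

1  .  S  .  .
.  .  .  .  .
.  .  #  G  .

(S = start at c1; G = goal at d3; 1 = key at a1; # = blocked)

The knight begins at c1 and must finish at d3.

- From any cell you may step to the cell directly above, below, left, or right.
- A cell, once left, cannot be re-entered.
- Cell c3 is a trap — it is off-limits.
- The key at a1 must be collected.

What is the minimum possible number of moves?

Any route passes through a1 somewhere between c1 and d3. Summing Manhattan distances along the two legs (c1 → a1 → d3) gives a lower bound of 2 + 5 = 7 moves.
A route of 7 moves achieves this: c1 → b1 → a1 → a2 → b2 → c2 → d2 → d3.
Since 7 matches the lower bound, it is optimal.

7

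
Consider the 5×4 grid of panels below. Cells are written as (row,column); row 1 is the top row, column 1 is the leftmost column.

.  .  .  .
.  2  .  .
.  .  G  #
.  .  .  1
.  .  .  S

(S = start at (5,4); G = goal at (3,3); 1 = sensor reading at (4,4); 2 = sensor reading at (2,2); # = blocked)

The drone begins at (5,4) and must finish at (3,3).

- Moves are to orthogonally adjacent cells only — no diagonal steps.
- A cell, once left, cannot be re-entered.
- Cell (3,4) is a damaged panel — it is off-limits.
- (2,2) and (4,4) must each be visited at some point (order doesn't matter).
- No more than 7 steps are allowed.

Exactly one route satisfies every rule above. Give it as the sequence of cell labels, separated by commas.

(5,4), (4,4), (4,3), (4,2), (3,2), (2,2), (2,3), (3,3)

The 7-move cap with required stops at (2,2), (4,4) leaves no slack for detours.
Route from (5,4): up 1 to (4,4), left 2 to (4,2), up 2 to (2,2), right 1 to (2,3), down 1 to (3,3) — 7 moves in all.
Check: all required cells visited; 7 ≤ 7 moves.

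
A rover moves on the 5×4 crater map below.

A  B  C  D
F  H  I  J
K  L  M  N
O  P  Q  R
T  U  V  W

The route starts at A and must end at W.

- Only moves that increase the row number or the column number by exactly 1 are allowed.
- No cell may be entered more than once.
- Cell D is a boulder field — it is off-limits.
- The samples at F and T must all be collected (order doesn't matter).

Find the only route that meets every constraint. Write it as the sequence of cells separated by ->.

Moves only go right or down, so the column and row indices never decrease.
Route from A: 4× down (reaching T), 3× right (reaching W) — 7 moves in all.
Check: all required cells visited.

A -> F -> K -> O -> T -> U -> V -> W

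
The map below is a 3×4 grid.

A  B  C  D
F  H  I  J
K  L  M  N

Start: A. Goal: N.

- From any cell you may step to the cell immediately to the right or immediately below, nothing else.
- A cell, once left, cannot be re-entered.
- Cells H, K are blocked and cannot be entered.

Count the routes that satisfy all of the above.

A right/down-only route from A to N makes exactly 2 down-moves and 3 right-moves in some order.
With no other constraints that would be C(5,2) = 10 routes.
Subtract routes through each blocked cell (inclusion–exclusion for overlaps): − through H: 6 − through K: 1 → 3.
That gives 3 routes.

3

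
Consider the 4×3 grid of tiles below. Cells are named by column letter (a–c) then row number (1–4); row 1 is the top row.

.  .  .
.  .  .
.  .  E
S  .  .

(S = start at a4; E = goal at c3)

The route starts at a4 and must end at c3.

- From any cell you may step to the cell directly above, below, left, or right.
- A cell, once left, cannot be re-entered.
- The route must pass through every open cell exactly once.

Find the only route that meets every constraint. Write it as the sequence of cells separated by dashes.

Need to visit all 12 open cells exactly once, starting at a4 and ending at c3.
Cell c1 has only two open neighbours (c2 and b1), so the path must pass straight through it: one of those is the cell it's entered from and the other is where it exits.
Route from a4: up 3 to a1, right 2 to c1, down 1 to c2, left 1 to b2, down 2 to b4, right 1 to c4, up 1 to c3 — 11 moves in all.
Check: all 12 open cells covered.

a4 - a3 - a2 - a1 - b1 - c1 - c2 - b2 - b3 - b4 - c4 - c3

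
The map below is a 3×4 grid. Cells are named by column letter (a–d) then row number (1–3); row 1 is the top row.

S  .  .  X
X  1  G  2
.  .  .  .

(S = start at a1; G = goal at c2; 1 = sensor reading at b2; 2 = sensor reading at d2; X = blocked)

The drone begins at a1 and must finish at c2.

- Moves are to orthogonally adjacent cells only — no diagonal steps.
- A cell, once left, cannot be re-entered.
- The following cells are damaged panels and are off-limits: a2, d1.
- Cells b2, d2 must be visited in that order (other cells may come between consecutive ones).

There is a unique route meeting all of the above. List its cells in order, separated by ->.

The waypoints must appear in the order b2, d2, with no cell reused.
Route from a1: right 1 to b1, down 2 to b3, right 2 to d3, up 1 to d2, left 1 to c2 — 7 moves in all.
Check: order respected (1 at step 2, 2 at step 6).

a1 -> b1 -> b2 -> b3 -> c3 -> d3 -> d2 -> c2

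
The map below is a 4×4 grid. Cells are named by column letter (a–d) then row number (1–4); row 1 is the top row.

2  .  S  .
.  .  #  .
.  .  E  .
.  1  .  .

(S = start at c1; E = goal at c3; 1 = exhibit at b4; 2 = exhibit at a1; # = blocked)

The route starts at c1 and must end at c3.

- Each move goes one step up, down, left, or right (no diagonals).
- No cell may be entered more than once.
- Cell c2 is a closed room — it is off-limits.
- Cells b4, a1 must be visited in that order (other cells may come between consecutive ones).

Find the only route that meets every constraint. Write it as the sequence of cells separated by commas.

c1, d1, d2, d3, d4, c4, b4, a4, a3, a2, a1, b1, b2, b3, c3

The waypoints must appear in the order b4, a1, with no cell reused.
Route from c1: right 1 to d1, down 3 to d4, left 3 to a4, up 3 to a1, right 1 to b1, down 2 to b3, right 1 to c3 — 14 moves in all.
Check: order respected (1 at step 6, 2 at step 10).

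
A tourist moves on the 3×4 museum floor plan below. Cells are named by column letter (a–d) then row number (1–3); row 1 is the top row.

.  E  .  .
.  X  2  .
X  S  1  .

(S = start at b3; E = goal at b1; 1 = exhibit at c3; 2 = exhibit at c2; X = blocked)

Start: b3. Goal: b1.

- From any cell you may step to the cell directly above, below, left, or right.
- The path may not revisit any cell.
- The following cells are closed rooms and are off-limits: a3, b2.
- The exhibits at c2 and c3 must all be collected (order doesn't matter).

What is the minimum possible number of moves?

4

Any route passes through c2 and c3 in some order between b3 and b1. Summing Manhattan distances along each leg and taking the cheapest ordering (b3 → c3 → c2 → b1) gives a lower bound of 1 + 1 + 2 = 4 moves.
A route of 4 moves achieves this: b3 → c3 → c2 → c1 → b1.
Since 4 matches the lower bound, it is optimal.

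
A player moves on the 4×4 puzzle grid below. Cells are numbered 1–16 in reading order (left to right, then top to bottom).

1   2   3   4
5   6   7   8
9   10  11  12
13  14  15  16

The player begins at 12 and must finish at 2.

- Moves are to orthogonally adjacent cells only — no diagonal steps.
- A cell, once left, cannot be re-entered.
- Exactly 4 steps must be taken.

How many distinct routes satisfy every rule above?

Need simple routes of exactly 4 moves from 12 to 2 (Manhattan distance 4, so 0 moves are spent on a detour and 0 undoing it).
Enumerating: 12 8 4 3 2 | 12 8 7 3 2 | 12 8 7 6 2 | 12 11 7 3 2 | 12 11 7 6 2 | 12 11 10 6 2.
That gives 6 routes.

6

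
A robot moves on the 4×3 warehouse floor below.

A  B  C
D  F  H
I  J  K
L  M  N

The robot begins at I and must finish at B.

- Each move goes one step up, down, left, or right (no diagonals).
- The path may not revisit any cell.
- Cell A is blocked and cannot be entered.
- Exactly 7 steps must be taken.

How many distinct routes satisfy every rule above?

9

Need simple routes of exactly 7 moves from I to B (Manhattan distance 3, so 2 moves are spent on a detour and 2 undoing it).
Branch systematically from the start, pruning whenever the remaining move budget drops below the Manhattan distance to B or differs from it in parity. Grouping the completions by first move — via D: 1; via L: 6; via J: 2 — and summing: 1 + 6 + 2 = 9.
That gives 9 routes.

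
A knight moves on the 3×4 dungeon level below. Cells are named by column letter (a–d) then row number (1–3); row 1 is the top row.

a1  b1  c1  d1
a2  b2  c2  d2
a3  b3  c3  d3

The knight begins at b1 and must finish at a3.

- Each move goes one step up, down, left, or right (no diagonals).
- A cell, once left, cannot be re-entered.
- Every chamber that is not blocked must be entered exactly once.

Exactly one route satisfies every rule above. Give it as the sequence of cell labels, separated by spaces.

b1 a1 a2 b2 c2 c1 d1 d2 d3 c3 b3 a3

Need to visit all 12 open cells exactly once, starting at b1 and ending at a3.
Cell a1 has only two open neighbours (a2 and b1), so the path must pass straight through it: one of those is the cell it's entered from and the other is where it exits.
Route from b1: left 1 to a1, down 1 to a2, right 2 to c2, up 1 to c1, right 1 to d1, down 2 to d3, left 3 to a3 — 11 moves in all.
Check: all 12 open cells covered.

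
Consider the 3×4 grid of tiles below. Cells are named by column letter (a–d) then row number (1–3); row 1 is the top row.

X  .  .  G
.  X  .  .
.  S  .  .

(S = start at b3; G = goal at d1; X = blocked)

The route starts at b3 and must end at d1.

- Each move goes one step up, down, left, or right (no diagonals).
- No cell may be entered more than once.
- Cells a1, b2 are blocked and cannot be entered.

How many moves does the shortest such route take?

The Manhattan distance from b3 to d1 is |3−1| + |2−4| = 4, so at least 4 moves are needed.
A route of 4 moves achieves this: b3 → c3 → c2 → c1 → d1.
Since 4 matches the lower bound, it is optimal.

4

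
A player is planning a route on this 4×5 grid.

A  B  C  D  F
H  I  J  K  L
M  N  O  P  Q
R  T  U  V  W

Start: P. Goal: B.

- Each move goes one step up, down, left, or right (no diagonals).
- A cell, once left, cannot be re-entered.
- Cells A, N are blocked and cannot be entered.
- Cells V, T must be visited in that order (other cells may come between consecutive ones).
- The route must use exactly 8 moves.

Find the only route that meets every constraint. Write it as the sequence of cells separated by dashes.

P - V - U - T - R - M - H - I - B

The waypoints must appear in the order V, T, with no cell reused.
Route from P: down 1 to V, left 3 to R, up 2 to H, right 1 to I, up 1 to B — 8 moves in all.
Check: order respected (V at step 1, T at step 3); 8 moves as required.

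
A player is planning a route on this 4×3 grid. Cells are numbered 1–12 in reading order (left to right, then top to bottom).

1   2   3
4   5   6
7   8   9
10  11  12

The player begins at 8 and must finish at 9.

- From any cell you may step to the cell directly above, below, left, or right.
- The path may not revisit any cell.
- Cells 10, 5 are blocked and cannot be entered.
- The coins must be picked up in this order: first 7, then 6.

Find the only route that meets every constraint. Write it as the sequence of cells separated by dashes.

8 - 7 - 4 - 1 - 2 - 3 - 6 - 9

The waypoints must appear in the order 7, 6, with no cell reused.
Route from 8: left to 7, 2× up (reaching 1), 2× right (reaching 3), 2× down (reaching 9) — 7 moves in all.
Check: order respected (7 at step 1, 6 at step 6).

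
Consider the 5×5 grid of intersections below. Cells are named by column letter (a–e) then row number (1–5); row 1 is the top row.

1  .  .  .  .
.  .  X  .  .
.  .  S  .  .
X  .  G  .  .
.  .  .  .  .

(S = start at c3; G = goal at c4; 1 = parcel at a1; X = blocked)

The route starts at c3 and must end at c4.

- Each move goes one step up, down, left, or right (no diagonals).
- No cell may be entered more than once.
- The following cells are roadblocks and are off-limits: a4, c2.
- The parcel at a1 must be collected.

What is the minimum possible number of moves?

Any route passes through a1 somewhere between c3 and c4. Summing Manhattan distances along the two legs (c3 → a1 → c4) gives a lower bound of 4 + 5 = 9 moves.
The shortest route satisfying every rule uses 11 moves: c3 → b3 → b2 → a2 → a1 → b1 → c1 → d1 → d2 → d3 → d4 → c4.
The bound of 9 isn't tight here; checking systematically, no route of length 9 through 10 satisfies every constraint, so 11 is the minimum.

11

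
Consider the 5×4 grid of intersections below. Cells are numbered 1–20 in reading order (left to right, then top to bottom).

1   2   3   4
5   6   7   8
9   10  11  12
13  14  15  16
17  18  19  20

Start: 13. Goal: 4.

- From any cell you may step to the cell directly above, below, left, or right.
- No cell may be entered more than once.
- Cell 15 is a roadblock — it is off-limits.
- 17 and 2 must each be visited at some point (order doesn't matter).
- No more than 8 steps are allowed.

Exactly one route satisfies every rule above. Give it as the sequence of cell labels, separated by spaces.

13 17 18 14 10 6 2 3 4

The 8-move cap with required stops at 17, 2 leaves no slack for detours.
Route from 13: down 1 to 17, right 1 to 18, up 4 to 2, right 2 to 4 — 8 moves in all.
Check: all required cells visited; 8 ≤ 8 moves.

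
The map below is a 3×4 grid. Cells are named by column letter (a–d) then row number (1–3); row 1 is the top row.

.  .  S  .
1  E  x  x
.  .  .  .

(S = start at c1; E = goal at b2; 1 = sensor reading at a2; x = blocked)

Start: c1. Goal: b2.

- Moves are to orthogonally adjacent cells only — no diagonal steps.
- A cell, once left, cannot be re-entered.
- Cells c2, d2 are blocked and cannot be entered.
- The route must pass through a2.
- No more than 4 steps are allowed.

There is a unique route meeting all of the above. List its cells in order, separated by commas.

The 4-move cap with required stops at a2 leaves no slack for detours.
Route from c1: left 2 to a1, down 1 to a2, right 1 to b2 — 4 moves in all.
Check: all required cells visited; 4 ≤ 4 moves.

c1, b1, a1, a2, b2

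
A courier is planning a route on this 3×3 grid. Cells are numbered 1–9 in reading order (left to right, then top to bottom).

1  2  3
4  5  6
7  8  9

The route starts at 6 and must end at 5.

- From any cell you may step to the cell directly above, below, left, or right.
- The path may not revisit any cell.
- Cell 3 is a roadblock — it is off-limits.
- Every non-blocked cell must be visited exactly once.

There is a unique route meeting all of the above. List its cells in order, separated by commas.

6, 9, 8, 7, 4, 1, 2, 5

Need to visit all 8 open cells exactly once, starting at 6 and ending at 5.
Cell 9 has only two open neighbours (6 and 8), so the path must pass straight through it: one of those is the cell it's entered from and the other is where it exits.
Route from 6: down 1 to 9, left 2 to 7, up 2 to 1, right 1 to 2, down 1 to 5 — 7 moves in all.
Check: all 8 open cells covered.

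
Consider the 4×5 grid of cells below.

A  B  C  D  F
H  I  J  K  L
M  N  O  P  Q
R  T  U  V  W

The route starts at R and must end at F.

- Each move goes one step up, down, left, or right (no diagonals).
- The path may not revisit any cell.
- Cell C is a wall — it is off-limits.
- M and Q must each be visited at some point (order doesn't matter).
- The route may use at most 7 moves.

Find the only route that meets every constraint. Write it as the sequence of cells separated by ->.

Any route must reach M and Q and still end at F within 7 moves, so the order of the required stops is forced.
Route from R: up to M, 4× right (reaching Q), 2× up (reaching F) — 7 moves in all.
Check: all required cells visited; 7 ≤ 7 moves.

R -> M -> N -> O -> P -> Q -> L -> F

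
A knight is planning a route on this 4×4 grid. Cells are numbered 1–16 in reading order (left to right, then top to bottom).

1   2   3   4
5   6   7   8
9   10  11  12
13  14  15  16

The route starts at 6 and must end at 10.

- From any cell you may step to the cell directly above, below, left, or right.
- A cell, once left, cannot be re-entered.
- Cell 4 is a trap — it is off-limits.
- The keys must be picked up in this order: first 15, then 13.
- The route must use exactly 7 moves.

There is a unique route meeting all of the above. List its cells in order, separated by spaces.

6 7 11 15 14 13 9 10

The waypoints must appear in the order 15, 13, with no cell reused.
Route from 6: right to 7, 2× down (reaching 15), 2× left (reaching 13), up to 9, right to 10 — 7 moves in all.
Check: order respected (15 at step 3, 13 at step 5); 7 moves as required.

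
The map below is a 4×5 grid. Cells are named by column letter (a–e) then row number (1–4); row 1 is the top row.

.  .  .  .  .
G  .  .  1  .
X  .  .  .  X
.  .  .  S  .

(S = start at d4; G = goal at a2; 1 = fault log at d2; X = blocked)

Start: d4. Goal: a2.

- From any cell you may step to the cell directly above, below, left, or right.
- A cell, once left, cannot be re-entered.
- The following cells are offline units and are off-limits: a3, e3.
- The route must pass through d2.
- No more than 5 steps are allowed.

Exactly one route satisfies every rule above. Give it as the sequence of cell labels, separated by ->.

d4 -> d3 -> d2 -> c2 -> b2 -> a2

Any route must reach d2 and still end at a2 within 5 moves, so the order of the required stops is forced.
Route from d4: up 2 to d2, left 3 to a2 — 5 moves in all.
Check: all required cells visited; 5 ≤ 5 moves.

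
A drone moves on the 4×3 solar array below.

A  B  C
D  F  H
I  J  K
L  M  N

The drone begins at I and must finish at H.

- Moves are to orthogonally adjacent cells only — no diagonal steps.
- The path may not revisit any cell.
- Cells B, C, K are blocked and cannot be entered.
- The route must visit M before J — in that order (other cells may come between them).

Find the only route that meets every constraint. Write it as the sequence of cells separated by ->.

The waypoints must appear in the order M, J, with no cell reused.
Route from I: down 1 to L, right 1 to M, up 2 to F, right 1 to H — 5 moves in all.
Check: order respected (M at step 2, J at step 3).

I -> L -> M -> J -> F -> H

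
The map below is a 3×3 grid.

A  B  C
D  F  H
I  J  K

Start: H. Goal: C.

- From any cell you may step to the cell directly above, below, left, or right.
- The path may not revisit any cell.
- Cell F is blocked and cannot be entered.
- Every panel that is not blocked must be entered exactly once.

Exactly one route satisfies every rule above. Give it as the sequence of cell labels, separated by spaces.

H K J I D A B C

Need to visit all 8 open cells exactly once, starting at H and ending at C.
Cell D has only two open neighbours (A and I), so the path must pass straight through it: one of those is the cell it's entered from and the other is where it exits.
Route from H: down to K, 2× left (reaching I), 2× up (reaching A), 2× right (reaching C) — 7 moves in all.
Check: all 8 open cells covered.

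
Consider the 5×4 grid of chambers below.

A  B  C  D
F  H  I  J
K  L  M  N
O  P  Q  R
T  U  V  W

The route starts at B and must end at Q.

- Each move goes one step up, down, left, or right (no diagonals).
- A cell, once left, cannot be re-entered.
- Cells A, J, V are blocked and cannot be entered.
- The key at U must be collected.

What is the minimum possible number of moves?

Any route passes through U somewhere between B and Q. Summing Manhattan distances along the two legs (B → U → Q) gives a lower bound of 4 + 2 = 6 moves.
The shortest route satisfying every rule uses 8 moves: B → H → L → K → O → T → U → P → Q.
The no-revisit rule (legs can't share cells) pushes the minimum above the 6-move bound; an exhaustive check rules out every length from 6 to 7, leaving 8 as the minimum.

8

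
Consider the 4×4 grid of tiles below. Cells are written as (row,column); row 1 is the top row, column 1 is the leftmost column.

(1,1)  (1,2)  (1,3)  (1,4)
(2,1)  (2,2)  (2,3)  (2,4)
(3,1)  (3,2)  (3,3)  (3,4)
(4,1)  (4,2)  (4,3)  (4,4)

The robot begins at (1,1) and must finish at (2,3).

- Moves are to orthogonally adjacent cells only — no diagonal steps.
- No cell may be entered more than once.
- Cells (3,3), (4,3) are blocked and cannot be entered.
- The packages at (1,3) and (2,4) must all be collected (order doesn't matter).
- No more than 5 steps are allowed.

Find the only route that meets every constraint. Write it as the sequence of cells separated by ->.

The 5-move cap with required stops at (1,3), (2,4) leaves no slack for detours.
Route from (1,1): right 3 to (1,4), down 1 to (2,4), left 1 to (2,3) — 5 moves in all.
Check: all required cells visited; 5 ≤ 5 moves.

(1,1) -> (1,2) -> (1,3) -> (1,4) -> (2,4) -> (2,3)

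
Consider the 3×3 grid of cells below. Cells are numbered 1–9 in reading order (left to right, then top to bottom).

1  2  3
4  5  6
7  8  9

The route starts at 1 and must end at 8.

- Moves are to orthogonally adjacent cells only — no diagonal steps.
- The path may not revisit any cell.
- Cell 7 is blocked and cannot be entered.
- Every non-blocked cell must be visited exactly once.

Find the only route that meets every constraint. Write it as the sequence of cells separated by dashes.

1 - 4 - 5 - 2 - 3 - 6 - 9 - 8

Need to visit all 8 open cells exactly once, starting at 1 and ending at 8.
Route from 1: down 1 to 4, right 1 to 5, up 1 to 2, right 1 to 3, down 2 to 9, left 1 to 8 — 7 moves in all.
Check: all 8 open cells covered.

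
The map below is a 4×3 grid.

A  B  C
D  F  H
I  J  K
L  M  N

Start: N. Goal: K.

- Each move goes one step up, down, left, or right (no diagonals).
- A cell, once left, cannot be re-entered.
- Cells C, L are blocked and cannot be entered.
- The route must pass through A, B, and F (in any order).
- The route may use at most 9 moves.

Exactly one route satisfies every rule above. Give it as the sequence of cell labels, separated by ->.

The 9-move cap with required stops at A, B, F leaves no slack for detours.
Route from N: left to M, up to J, left to I, 2× up (reaching A), right to B, down to F, right to H, down to K — 9 moves in all.
Check: all required cells visited; 9 ≤ 9 moves.

N -> M -> J -> I -> D -> A -> B -> F -> H -> K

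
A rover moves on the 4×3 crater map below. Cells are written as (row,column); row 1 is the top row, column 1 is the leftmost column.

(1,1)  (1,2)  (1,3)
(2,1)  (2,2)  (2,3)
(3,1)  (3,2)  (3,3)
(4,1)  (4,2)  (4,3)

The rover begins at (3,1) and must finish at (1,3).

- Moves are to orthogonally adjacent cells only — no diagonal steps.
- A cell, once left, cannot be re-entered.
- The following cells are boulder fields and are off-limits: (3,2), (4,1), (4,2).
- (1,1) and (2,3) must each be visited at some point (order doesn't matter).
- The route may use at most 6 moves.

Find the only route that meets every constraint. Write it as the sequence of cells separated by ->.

The 6-move cap with required stops at (1,1), (2,3) leaves no slack for detours.
Route from (3,1): 2× up (reaching (1,1)), right to (1,2), down to (2,2), right to (2,3), up to (1,3) — 6 moves in all.
Check: all required cells visited; 6 ≤ 6 moves.

(3,1) -> (2,1) -> (1,1) -> (1,2) -> (2,2) -> (2,3) -> (1,3)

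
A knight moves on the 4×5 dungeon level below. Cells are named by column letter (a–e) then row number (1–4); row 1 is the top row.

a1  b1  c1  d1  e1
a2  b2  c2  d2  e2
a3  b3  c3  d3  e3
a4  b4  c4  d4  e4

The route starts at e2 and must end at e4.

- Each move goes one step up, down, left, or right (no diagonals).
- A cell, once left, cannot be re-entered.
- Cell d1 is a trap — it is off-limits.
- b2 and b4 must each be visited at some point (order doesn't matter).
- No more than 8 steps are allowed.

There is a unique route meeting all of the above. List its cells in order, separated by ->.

e2 -> d2 -> c2 -> b2 -> b3 -> b4 -> c4 -> d4 -> e4

The 8-move cap with required stops at b2, b4 leaves no slack for detours.
Route from e2: 3× left (reaching b2), 2× down (reaching b4), 3× right (reaching e4) — 8 moves in all.
Check: all required cells visited; 8 ≤ 8 moves.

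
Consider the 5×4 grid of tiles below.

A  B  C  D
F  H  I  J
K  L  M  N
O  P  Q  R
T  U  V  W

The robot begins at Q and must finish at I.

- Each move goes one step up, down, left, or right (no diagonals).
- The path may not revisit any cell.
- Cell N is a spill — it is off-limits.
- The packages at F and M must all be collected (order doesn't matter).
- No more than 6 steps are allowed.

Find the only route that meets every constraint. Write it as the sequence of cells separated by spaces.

The 6-move cap with required stops at F, M leaves no slack for detours.
Route from Q: up 1 to M, left 2 to K, up 1 to F, right 2 to I — 6 moves in all.
Check: all required cells visited; 6 ≤ 6 moves.

Q M L K F H I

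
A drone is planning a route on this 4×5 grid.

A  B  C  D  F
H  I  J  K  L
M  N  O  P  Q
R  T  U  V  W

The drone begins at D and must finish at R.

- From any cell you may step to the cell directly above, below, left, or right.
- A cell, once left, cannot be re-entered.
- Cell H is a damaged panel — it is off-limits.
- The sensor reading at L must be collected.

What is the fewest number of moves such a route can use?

Any route passes through L somewhere between D and R. Summing Manhattan distances along the two legs (D → L → R) gives a lower bound of 2 + 6 = 8 moves.
A route of 8 moves achieves this: D → K → L → Q → W → V → U → T → R.
Since 8 matches the lower bound, it is optimal.

8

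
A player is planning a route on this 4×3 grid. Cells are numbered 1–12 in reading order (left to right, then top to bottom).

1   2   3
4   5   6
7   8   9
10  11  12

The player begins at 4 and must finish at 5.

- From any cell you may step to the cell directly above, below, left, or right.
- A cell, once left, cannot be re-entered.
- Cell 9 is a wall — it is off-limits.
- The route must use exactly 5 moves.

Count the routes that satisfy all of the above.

2

Need simple routes of exactly 5 moves from 4 to 5 (Manhattan distance 1, so 2 moves are spent on a detour and 2 undoing it).
Enumerating: 4 1 2 3 6 5 | 4 7 10 11 8 5.
That gives 2 routes.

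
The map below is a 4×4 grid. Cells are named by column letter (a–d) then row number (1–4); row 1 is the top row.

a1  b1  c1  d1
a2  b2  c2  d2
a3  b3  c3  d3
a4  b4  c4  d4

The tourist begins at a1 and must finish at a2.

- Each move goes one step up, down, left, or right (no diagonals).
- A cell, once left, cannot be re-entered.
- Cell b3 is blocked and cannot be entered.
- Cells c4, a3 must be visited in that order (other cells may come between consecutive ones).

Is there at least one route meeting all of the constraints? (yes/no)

yes

One route that works: a1 → b1 → b2 → c2 → c3 → c4 → b4 → a4 → a3 → a2.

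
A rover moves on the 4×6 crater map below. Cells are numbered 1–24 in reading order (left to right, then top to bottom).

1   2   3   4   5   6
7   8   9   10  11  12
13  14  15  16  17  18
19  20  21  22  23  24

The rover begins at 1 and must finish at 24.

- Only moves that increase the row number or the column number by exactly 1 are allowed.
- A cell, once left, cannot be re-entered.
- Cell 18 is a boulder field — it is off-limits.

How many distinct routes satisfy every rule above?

35

A right/down-only route from 1 to 24 makes exactly 3 down-moves and 5 right-moves in some order.
With no other constraints that would be C(8,3) = 56 routes.
Subtract routes through each blocked cell (inclusion–exclusion for overlaps): − through 18: 21 → 35.
That gives 35 routes.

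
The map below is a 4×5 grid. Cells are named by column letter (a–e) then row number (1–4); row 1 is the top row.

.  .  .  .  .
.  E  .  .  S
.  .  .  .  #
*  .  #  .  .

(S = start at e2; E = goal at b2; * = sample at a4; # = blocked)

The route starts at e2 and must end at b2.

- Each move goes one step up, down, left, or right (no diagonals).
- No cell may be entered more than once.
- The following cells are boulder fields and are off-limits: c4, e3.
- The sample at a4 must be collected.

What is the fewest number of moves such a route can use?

9

Any route passes through a4 somewhere between e2 and b2. Summing Manhattan distances along the two legs (e2 → a4 → b2) gives a lower bound of 6 + 3 = 9 moves.
A route of 9 moves achieves this: e2 → d2 → d3 → c3 → b3 → b4 → a4 → a3 → a2 → b2.
Since 9 matches the lower bound, it is optimal.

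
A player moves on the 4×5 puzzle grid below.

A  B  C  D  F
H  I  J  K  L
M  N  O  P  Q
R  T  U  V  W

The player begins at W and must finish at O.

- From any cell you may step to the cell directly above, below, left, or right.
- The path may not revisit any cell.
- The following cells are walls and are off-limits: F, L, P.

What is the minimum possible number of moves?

The Manhattan distance from W to O is |4−3| + |5−3| = 3, so at least 3 moves are needed.
A route of 3 moves achieves this: W → V → U → O.
Since 3 matches the lower bound, it is optimal.

3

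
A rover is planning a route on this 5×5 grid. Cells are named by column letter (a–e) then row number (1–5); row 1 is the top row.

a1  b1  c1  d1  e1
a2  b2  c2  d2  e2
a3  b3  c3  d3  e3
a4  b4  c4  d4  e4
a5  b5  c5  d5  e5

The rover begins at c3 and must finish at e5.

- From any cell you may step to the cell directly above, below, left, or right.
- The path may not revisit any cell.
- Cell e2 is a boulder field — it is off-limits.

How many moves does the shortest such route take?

The Manhattan distance from c3 to e5 is |3−5| + |3−5| = 4, so at least 4 moves are needed.
A route of 4 moves achieves this: c3 → c4 → c5 → d5 → e5.
Since 4 matches the lower bound, it is optimal.

4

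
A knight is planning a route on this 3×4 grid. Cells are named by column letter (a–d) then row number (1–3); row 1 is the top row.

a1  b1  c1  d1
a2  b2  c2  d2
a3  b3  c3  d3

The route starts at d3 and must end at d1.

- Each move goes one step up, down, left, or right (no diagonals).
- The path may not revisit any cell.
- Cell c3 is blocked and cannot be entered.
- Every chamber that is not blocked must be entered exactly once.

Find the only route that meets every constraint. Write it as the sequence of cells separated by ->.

Need to visit all 11 open cells exactly once, starting at d3 and ending at d1.
Route from d3: up to d2, 2× left (reaching b2), down to b3, left to a3, 2× up (reaching a1), 3× right (reaching d1) — 10 moves in all.
Check: all 11 open cells covered.

d3 -> d2 -> c2 -> b2 -> b3 -> a3 -> a2 -> a1 -> b1 -> c1 -> d1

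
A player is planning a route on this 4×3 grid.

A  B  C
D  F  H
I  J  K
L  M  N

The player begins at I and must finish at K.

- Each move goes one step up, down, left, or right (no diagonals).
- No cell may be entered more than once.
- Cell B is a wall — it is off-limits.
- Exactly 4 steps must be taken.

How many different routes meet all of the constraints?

Need simple routes of exactly 4 moves from I to K (Manhattan distance 2, so 1 moves are spent on a detour and 1 undoing it).
Enumerating: I D F J K | I D F H K | I L M J K | I L M N K | I J F H K | I J M N K.
That gives 6 routes.

6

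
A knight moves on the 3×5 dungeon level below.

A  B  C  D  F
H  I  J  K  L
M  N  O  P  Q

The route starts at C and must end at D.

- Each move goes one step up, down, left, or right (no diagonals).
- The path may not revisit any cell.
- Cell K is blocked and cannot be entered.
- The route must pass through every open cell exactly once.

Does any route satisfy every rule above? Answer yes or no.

yes

One route that works: C → J → I → B → A → H → M → N → O → P → Q → L → F → D.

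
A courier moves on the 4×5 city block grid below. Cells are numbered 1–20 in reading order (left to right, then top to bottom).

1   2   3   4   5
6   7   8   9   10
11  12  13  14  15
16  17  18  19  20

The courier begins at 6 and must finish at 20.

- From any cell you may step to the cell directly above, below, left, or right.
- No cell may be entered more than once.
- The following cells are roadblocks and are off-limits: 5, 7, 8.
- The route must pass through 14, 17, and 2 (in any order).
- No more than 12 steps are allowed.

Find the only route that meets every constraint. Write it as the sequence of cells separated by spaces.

6 1 2 3 4 9 14 13 12 17 18 19 20

The 12-move cap with required stops at 14, 17, 2 leaves no slack for detours.
Route from 6: up to 1, 3× right (reaching 4), 2× down (reaching 14), 2× left (reaching 12), down to 17, 3× right (reaching 20) — 12 moves in all.
Check: all required cells visited; 12 ≤ 12 moves.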